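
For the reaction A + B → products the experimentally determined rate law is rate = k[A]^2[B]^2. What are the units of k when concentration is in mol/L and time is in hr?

(mol/L)⁻³·hr⁻¹

Step 1: Overall order = 2 + 2 = 4.
Step 2: rate has units mol/L·hr⁻¹; [A]^2[B]^2 has units (mol/L)^4.
Step 3: k = rate/([A]^2[B]^2), so units of k = (mol/L)^(1-4)·hr⁻¹ = (mol/L)⁻³·hr⁻¹.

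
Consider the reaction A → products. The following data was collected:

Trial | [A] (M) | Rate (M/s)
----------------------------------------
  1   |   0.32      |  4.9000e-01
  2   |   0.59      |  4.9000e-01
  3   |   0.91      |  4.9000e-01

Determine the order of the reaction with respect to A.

zeroth order (0)

Step 1: Compare trials - when concentration changes, rate stays constant.
Step 2: rate₂/rate₁ = 4.9000e-01/4.9000e-01 = 1
Step 3: [A]₂/[A]₁ = 0.59/0.32 = 1.844
Step 4: Since rate ratio ≈ (conc ratio)^0, the reaction is zeroth order.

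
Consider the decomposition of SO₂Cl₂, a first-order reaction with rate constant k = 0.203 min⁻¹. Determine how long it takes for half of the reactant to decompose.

3.415 min

Step 1: For a first-order reaction, t₁/₂ = ln(2)/k
Step 2: t₁/₂ = ln(2)/0.203
Step 3: t₁/₂ = 0.6931/0.203 = 3.415 min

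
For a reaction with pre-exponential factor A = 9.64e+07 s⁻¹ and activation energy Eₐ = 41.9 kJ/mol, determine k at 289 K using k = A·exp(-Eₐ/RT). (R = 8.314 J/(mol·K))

2.57e+00 s⁻¹

Step 1: Use the Arrhenius equation: k = A × exp(-Eₐ/RT)
Step 2: Convert Eₐ to J/mol: 41.9 kJ/mol = 41900 J/mol
Step 3: Calculate the exponent: -Eₐ/(RT) = -41900/(8.314 × 289) = -17.43838
Step 4: k = 9.64e+07 × exp(-17.43838)
Step 5: k = 9.64e+07 × 2.67059e-08 = 2.5744e+00 s⁻¹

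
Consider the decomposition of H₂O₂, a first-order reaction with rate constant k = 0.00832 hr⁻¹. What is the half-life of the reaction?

83.31 hr

Step 1: For a first-order reaction, t₁/₂ = ln(2)/k
Step 2: t₁/₂ = ln(2)/0.00832
Step 3: t₁/₂ = 0.6931/0.00832 = 83.31 hr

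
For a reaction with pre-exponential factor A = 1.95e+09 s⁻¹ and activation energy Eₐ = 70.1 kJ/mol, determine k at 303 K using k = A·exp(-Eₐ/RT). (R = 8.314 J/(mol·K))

1.60e-03 s⁻¹

Step 1: Use the Arrhenius equation: k = A × exp(-Eₐ/RT)
Step 2: Convert Eₐ to J/mol: 70.1 kJ/mol = 70100 J/mol
Step 3: Calculate the exponent: -Eₐ/(RT) = -70100/(8.314 × 303) = -27.82693
Step 4: k = 1.95e+09 × exp(-27.82693)
Step 5: k = 1.95e+09 × 8.22087e-13 = 1.6031e-03 s⁻¹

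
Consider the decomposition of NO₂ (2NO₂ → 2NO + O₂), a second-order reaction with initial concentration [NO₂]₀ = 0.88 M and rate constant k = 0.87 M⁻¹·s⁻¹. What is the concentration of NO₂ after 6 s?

0.1573 M

Step 1: For a second-order reaction: 1/[NO₂] = 1/[NO₂]₀ + kt
Step 2: 1/[NO₂] = 1/0.88 + 0.87 × 6
Step 3: 1/[NO₂] = 1.136 + 5.22 = 6.356
Step 4: [NO₂] = 1/6.356 = 0.1573 M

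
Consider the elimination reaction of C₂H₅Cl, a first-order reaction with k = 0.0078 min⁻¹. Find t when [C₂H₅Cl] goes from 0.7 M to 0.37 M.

81.74 min

Step 1: For first-order: t = ln([C₂H₅Cl]₀/[C₂H₅Cl])/k
Step 2: t = ln(0.7/0.37)/0.0078
Step 3: t = ln(1.892)/0.0078
Step 4: t = 0.6376/0.0078 = 81.74 min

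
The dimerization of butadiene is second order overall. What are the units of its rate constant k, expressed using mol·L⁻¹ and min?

(mol·L⁻¹)⁻¹·min⁻¹

Step 1: For overall order n, rate = k × (concentration)^n.
Step 2: Rate has units mol·L⁻¹·min⁻¹; concentration term has units (mol·L⁻¹)^2.
Step 3: k = rate / (concentration)^n, so units of k = (mol·L⁻¹)^(1-2)·min⁻¹ = (mol·L⁻¹)⁻¹·min⁻¹.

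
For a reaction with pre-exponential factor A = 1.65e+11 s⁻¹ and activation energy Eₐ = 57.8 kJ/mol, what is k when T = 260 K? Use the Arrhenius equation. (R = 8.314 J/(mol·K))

4.03e-01 s⁻¹

Step 1: Use the Arrhenius equation: k = A × exp(-Eₐ/RT)
Step 2: Convert Eₐ to J/mol: 57.8 kJ/mol = 57800 J/mol
Step 3: Calculate the exponent: -Eₐ/(RT) = -57800/(8.314 × 260) = -26.73896
Step 4: k = 1.65e+11 × exp(-26.73896)
Step 5: k = 1.65e+11 × 2.44015e-12 = 4.0262e-01 s⁻¹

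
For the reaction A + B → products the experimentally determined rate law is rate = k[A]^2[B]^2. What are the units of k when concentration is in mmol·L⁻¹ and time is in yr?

(mmol·L⁻¹)⁻³·yr⁻¹

Step 1: Overall order = 2 + 2 = 4.
Step 2: rate has units mmol·L⁻¹·yr⁻¹; [A]^2[B]^2 has units (mmol·L⁻¹)^4.
Step 3: k = rate/([A]^2[B]^2), so units of k = (mmol·L⁻¹)^(1-4)·yr⁻¹ = (mmol·L⁻¹)⁻³·yr⁻¹.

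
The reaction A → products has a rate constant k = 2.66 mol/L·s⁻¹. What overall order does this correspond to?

zeroth order (0)

Step 1: The units of k for an nth-order reaction are (concentration)^(1-n)·(time)⁻¹.
Step 2: Here k has units mol/L·s⁻¹, so the concentration exponent is 1.
Step 3: 1 - n = 1 ⇒ n = 0. The reaction is zeroth order.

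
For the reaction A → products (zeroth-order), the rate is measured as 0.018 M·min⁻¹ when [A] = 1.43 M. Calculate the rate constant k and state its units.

0.018 M·min⁻¹

Step 1: For a zeroth-order reaction, rate = k (independent of concentration).
Step 2: k = rate = 0.018 M·min⁻¹.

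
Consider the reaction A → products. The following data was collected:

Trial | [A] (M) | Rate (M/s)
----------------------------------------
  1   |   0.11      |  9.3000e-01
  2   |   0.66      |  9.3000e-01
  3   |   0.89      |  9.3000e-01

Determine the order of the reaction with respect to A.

zeroth order (0)

Step 1: Compare trials - when concentration changes, rate stays constant.
Step 2: rate₂/rate₁ = 9.3000e-01/9.3000e-01 = 1
Step 3: [A]₂/[A]₁ = 0.66/0.11 = 6
Step 4: Since rate ratio ≈ (conc ratio)^0, the reaction is zeroth order.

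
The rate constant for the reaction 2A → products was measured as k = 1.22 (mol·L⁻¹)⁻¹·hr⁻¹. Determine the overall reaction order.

second order (2)

Step 1: The units of k for an nth-order reaction are (concentration)^(1-n)·(time)⁻¹.
Step 2: Here k has units (mol·L⁻¹)⁻¹·hr⁻¹, so the concentration exponent is -1.
Step 3: 1 - n = -1 ⇒ n = 2. The reaction is second order.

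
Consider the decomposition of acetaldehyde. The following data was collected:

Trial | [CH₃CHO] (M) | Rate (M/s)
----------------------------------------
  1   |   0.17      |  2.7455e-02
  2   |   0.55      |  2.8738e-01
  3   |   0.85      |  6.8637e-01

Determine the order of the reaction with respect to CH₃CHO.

second order (2)

Step 1: Compare trials to find order n where rate₂/rate₁ = ([CH₃CHO]₂/[CH₃CHO]₁)^n
Step 2: rate₂/rate₁ = 2.8738e-01/2.7455e-02 = 10.47
Step 3: [CH₃CHO]₂/[CH₃CHO]₁ = 0.55/0.17 = 3.235
Step 4: n = ln(10.47)/ln(3.235) = 2.00 ≈ 2
Step 5: The reaction is second order in CH₃CHO.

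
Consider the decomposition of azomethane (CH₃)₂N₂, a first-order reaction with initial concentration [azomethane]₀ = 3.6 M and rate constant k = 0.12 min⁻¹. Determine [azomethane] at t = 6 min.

1.752 M

Step 1: For a first-order reaction: [azomethane] = [azomethane]₀ × e^(-kt)
Step 2: [azomethane] = 3.6 × e^(-0.12 × 6)
Step 3: [azomethane] = 3.6 × e^(-0.72)
Step 4: [azomethane] = 3.6 × 0.486752 = 1.752 M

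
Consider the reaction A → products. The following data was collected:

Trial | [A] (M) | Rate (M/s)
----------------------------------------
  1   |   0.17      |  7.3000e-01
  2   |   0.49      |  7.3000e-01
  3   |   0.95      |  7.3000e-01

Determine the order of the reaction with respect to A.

zeroth order (0)

Step 1: Compare trials - when concentration changes, rate stays constant.
Step 2: rate₂/rate₁ = 7.3000e-01/7.3000e-01 = 1
Step 3: [A]₂/[A]₁ = 0.49/0.17 = 2.882
Step 4: Since rate ratio ≈ (conc ratio)^0, the reaction is zeroth order.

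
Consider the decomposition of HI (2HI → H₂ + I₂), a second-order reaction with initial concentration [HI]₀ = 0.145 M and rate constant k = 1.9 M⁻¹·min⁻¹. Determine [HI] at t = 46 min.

0.0106 M

Step 1: For a second-order reaction: 1/[HI] = 1/[HI]₀ + kt
Step 2: 1/[HI] = 1/0.145 + 1.9 × 46
Step 3: 1/[HI] = 6.897 + 87.4 = 94.3
Step 4: [HI] = 1/94.3 = 0.0106 M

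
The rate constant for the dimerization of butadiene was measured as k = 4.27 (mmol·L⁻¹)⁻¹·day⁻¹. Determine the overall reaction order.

second order (2)

Step 1: The units of k for an nth-order reaction are (concentration)^(1-n)·(time)⁻¹.
Step 2: Here k has units (mmol·L⁻¹)⁻¹·day⁻¹, so the concentration exponent is -1.
Step 3: 1 - n = -1 ⇒ n = 2. The reaction is second order.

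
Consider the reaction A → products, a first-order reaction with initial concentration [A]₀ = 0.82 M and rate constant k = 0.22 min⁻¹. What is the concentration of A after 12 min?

0.05852 M

Step 1: For a first-order reaction: [A] = [A]₀ × e^(-kt)
Step 2: [A] = 0.82 × e^(-0.22 × 12)
Step 3: [A] = 0.82 × e^(-2.64)
Step 4: [A] = 0.82 × 0.0713613 = 0.05852 M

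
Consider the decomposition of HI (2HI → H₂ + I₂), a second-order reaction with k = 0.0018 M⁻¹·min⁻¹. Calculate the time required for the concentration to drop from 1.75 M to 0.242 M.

1978 min

Step 1: For second-order: t = (1/[HI] - 1/[HI]₀)/k
Step 2: t = (1/0.242 - 1/1.75)/0.0018
Step 3: t = (4.132 - 0.5714)/0.0018
Step 4: t = 3.561/0.0018 = 1978 min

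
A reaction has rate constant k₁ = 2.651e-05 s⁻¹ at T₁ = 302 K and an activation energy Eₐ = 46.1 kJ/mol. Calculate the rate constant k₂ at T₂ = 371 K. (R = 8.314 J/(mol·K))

8.062e-04 s⁻¹

Step 1: Use the two-temperature Arrhenius form: ln(k₂/k₁) = -Eₐ/R × (1/T₂ - 1/T₁)
Step 2: Convert Eₐ to J/mol: 46.1 kJ/mol = 46100 J/mol
Step 3: 1/T₂ - 1/T₁ = 1/371 - 1/302 = -6.158405e-04 K⁻¹
Step 4: ln(k₂/k₁) = -46100/8.314 × -6.158405e-04 = 3.41475
Step 5: k₂ = k₁ × exp(3.41475) = 2.651e-05 × 3.04093e+01 = 8.062e-04 s⁻¹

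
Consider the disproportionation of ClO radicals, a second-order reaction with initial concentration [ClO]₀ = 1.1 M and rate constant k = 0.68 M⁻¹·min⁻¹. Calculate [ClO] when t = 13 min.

0.1026 M

Step 1: For a second-order reaction: 1/[ClO] = 1/[ClO]₀ + kt
Step 2: 1/[ClO] = 1/1.1 + 0.68 × 13
Step 3: 1/[ClO] = 0.9091 + 8.84 = 9.749
Step 4: [ClO] = 1/9.749 = 0.1026 M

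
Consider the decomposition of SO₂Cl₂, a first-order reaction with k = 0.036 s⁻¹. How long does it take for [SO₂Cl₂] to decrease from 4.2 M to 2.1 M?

19.25 s

Step 1: For first-order: t = ln([SO₂Cl₂]₀/[SO₂Cl₂])/k
Step 2: t = ln(4.2/2.1)/0.036
Step 3: t = ln(2)/0.036
Step 4: t = 0.6931/0.036 = 19.25 s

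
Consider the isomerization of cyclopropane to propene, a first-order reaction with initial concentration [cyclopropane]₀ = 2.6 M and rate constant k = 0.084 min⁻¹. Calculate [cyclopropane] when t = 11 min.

1.032 M

Step 1: For a first-order reaction: [cyclopropane] = [cyclopropane]₀ × e^(-kt)
Step 2: [cyclopropane] = 2.6 × e^(-0.084 × 11)
Step 3: [cyclopropane] = 2.6 × e^(-0.924)
Step 4: [cyclopropane] = 2.6 × 0.396928 = 1.032 M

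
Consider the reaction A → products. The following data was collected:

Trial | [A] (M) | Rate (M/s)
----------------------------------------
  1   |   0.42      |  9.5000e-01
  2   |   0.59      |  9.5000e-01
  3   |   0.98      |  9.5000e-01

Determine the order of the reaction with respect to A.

zeroth order (0)

Step 1: Compare trials - when concentration changes, rate stays constant.
Step 2: rate₂/rate₁ = 9.5000e-01/9.5000e-01 = 1
Step 3: [A]₂/[A]₁ = 0.59/0.42 = 1.405
Step 4: Since rate ratio ≈ (conc ratio)^0, the reaction is zeroth order.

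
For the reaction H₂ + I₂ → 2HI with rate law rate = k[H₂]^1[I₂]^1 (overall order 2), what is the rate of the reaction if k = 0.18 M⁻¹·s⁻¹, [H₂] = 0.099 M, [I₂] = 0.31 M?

0.005524 M/s

Step 1: The rate law is rate = k[H₂]^1[I₂]^1, overall order = 1+1 = 2
Step 2: Substitute values: rate = 0.18 × (0.099)^1 × (0.31)^1
Step 3: rate = 0.18 × 0.099 × 0.31 = 0.0055242 M/s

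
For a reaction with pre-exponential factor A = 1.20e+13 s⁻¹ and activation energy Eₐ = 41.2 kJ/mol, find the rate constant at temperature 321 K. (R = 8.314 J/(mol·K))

2.37e+06 s⁻¹

Step 1: Use the Arrhenius equation: k = A × exp(-Eₐ/RT)
Step 2: Convert Eₐ to J/mol: 41.2 kJ/mol = 41200 J/mol
Step 3: Calculate the exponent: -Eₐ/(RT) = -41200/(8.314 × 321) = -15.43768
Step 4: k = 1.20e+13 × exp(-15.43768)
Step 5: k = 1.20e+13 × 1.97470e-07 = 2.3696e+06 s⁻¹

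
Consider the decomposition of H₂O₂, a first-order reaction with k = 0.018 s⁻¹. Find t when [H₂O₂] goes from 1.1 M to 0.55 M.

38.51 s

Step 1: For first-order: t = ln([H₂O₂]₀/[H₂O₂])/k
Step 2: t = ln(1.1/0.55)/0.018
Step 3: t = ln(2)/0.018
Step 4: t = 0.6931/0.018 = 38.51 s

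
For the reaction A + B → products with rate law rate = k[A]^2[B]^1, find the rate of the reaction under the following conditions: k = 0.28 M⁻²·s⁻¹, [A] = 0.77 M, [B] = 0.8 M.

0.1328 M/s

Step 1: The rate law is rate = k[A]^2[B]^1
Step 2: Substitute: rate = 0.28 × (0.77)^2 × (0.8)^1
Step 3: rate = 0.28 × 0.5929 × 0.8 = 0.13281 M/s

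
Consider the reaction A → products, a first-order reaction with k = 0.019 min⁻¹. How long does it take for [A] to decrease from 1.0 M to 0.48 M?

38.63 min

Step 1: For first-order: t = ln([A]₀/[A])/k
Step 2: t = ln(1.0/0.48)/0.019
Step 3: t = ln(2.083)/0.019
Step 4: t = 0.734/0.019 = 38.63 min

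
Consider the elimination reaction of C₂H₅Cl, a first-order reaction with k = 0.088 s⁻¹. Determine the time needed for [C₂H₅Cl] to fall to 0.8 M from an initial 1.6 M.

7.877 s

Step 1: For first-order: t = ln([C₂H₅Cl]₀/[C₂H₅Cl])/k
Step 2: t = ln(1.6/0.8)/0.088
Step 3: t = ln(2)/0.088
Step 4: t = 0.6931/0.088 = 7.877 s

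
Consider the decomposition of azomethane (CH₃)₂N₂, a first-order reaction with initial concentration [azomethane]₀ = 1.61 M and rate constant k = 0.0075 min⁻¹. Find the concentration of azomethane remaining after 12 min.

1.471 M

Step 1: For a first-order reaction: [azomethane] = [azomethane]₀ × e^(-kt)
Step 2: [azomethane] = 1.61 × e^(-0.0075 × 12)
Step 3: [azomethane] = 1.61 × e^(-0.09)
Step 4: [azomethane] = 1.61 × 0.913931 = 1.471 M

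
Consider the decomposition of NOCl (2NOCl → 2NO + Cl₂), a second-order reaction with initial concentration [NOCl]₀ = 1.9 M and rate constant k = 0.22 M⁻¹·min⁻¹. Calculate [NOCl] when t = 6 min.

0.5416 M

Step 1: For a second-order reaction: 1/[NOCl] = 1/[NOCl]₀ + kt
Step 2: 1/[NOCl] = 1/1.9 + 0.22 × 6
Step 3: 1/[NOCl] = 0.5263 + 1.32 = 1.846
Step 4: [NOCl] = 1/1.846 = 0.5416 M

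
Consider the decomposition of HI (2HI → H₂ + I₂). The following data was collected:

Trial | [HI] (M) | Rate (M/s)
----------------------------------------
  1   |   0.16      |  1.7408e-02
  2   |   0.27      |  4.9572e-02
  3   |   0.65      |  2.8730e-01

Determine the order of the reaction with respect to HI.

second order (2)

Step 1: Compare trials to find order n where rate₂/rate₁ = ([HI]₂/[HI]₁)^n
Step 2: rate₂/rate₁ = 4.9572e-02/1.7408e-02 = 2.848
Step 3: [HI]₂/[HI]₁ = 0.27/0.16 = 1.688
Step 4: n = ln(2.848)/ln(1.688) = 2.00 ≈ 2
Step 5: The reaction is second order in HI.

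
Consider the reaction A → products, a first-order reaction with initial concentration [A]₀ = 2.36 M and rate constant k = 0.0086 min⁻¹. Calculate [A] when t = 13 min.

2.11 M

Step 1: For a first-order reaction: [A] = [A]₀ × e^(-kt)
Step 2: [A] = 2.36 × e^(-0.0086 × 13)
Step 3: [A] = 2.36 × e^(-0.1118)
Step 4: [A] = 2.36 × 0.894223 = 2.11 M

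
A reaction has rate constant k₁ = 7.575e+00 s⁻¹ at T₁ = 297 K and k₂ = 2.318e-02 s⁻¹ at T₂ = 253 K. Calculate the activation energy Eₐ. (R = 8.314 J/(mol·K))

82.2 kJ/mol

Step 1: Use the two-temperature Arrhenius form: ln(k₂/k₁) = -Eₐ/R × (1/T₂ - 1/T₁)
Step 2: ln(k₂/k₁) = ln(2.318e-02/7.575e+00) = ln(0.00306007) = -5.78932
Step 3: 1/T₂ - 1/T₁ = 1/253 - 1/297 = 5.855658e-04 K⁻¹
Step 4: Eₐ = -R × ln(k₂/k₁) / (1/T₂ - 1/T₁) = -8.314 × -5.78932 / 5.855658e-04
Step 5: Eₐ = 8.2198e+04 J/mol = 82.2 kJ/mol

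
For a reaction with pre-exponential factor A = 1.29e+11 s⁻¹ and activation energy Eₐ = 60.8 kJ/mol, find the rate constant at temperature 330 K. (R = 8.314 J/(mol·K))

3.06e+01 s⁻¹

Step 1: Use the Arrhenius equation: k = A × exp(-Eₐ/RT)
Step 2: Convert Eₐ to J/mol: 60.8 kJ/mol = 60800 J/mol
Step 3: Calculate the exponent: -Eₐ/(RT) = -60800/(8.314 × 330) = -22.16050
Step 4: k = 1.29e+11 × exp(-22.16050)
Step 5: k = 1.29e+11 × 2.37584e-10 = 3.0648e+01 s⁻¹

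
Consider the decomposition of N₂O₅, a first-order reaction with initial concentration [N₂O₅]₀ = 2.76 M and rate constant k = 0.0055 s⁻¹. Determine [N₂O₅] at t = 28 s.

2.366 M

Step 1: For a first-order reaction: [N₂O₅] = [N₂O₅]₀ × e^(-kt)
Step 2: [N₂O₅] = 2.76 × e^(-0.0055 × 28)
Step 3: [N₂O₅] = 2.76 × e^(-0.154)
Step 4: [N₂O₅] = 2.76 × 0.857272 = 2.366 M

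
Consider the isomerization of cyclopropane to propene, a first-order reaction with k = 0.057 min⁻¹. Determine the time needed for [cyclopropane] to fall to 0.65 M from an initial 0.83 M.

4.289 min

Step 1: For first-order: t = ln([cyclopropane]₀/[cyclopropane])/k
Step 2: t = ln(0.83/0.65)/0.057
Step 3: t = ln(1.277)/0.057
Step 4: t = 0.2445/0.057 = 4.289 min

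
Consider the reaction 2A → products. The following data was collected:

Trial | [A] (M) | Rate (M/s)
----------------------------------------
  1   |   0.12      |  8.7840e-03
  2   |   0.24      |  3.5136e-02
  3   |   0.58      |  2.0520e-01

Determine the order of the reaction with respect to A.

second order (2)

Step 1: Compare trials to find order n where rate₂/rate₁ = ([A]₂/[A]₁)^n
Step 2: rate₂/rate₁ = 3.5136e-02/8.7840e-03 = 4
Step 3: [A]₂/[A]₁ = 0.24/0.12 = 2
Step 4: n = ln(4)/ln(2) = 2.00 ≈ 2
Step 5: The reaction is second order in A.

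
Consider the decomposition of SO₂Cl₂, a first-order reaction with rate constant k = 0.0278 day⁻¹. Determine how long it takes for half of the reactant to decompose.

24.93 day

Step 1: For a first-order reaction, t₁/₂ = ln(2)/k
Step 2: t₁/₂ = ln(2)/0.0278
Step 3: t₁/₂ = 0.6931/0.0278 = 24.93 day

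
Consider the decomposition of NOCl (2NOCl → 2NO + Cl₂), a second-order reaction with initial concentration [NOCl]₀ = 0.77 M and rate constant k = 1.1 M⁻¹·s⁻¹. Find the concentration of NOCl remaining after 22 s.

0.03922 M

Step 1: For a second-order reaction: 1/[NOCl] = 1/[NOCl]₀ + kt
Step 2: 1/[NOCl] = 1/0.77 + 1.1 × 22
Step 3: 1/[NOCl] = 1.299 + 24.2 = 25.5
Step 4: [NOCl] = 1/25.5 = 0.03922 M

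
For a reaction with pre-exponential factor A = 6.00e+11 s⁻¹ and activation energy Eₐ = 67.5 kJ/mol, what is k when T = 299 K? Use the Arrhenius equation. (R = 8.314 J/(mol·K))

9.67e-01 s⁻¹

Step 1: Use the Arrhenius equation: k = A × exp(-Eₐ/RT)
Step 2: Convert Eₐ to J/mol: 67.5 kJ/mol = 67500 J/mol
Step 3: Calculate the exponent: -Eₐ/(RT) = -67500/(8.314 × 299) = -27.15330
Step 4: k = 6.00e+11 × exp(-27.15330)
Step 5: k = 6.00e+11 × 1.61240e-12 = 9.6744e-01 s⁻¹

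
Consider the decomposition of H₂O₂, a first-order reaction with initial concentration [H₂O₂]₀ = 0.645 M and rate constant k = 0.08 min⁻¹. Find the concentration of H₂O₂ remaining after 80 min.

0.001072 M

Step 1: For a first-order reaction: [H₂O₂] = [H₂O₂]₀ × e^(-kt)
Step 2: [H₂O₂] = 0.645 × e^(-0.08 × 80)
Step 3: [H₂O₂] = 0.645 × e^(-6.4)
Step 4: [H₂O₂] = 0.645 × 0.00166156 = 0.001072 M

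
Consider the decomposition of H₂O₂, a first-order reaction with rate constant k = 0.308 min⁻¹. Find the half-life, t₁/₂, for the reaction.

2.25 min

Step 1: For a first-order reaction, t₁/₂ = ln(2)/k
Step 2: t₁/₂ = ln(2)/0.308
Step 3: t₁/₂ = 0.6931/0.308 = 2.25 min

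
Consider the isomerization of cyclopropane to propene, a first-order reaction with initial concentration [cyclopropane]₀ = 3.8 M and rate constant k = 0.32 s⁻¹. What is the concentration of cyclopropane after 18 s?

0.01197 M

Step 1: For a first-order reaction: [cyclopropane] = [cyclopropane]₀ × e^(-kt)
Step 2: [cyclopropane] = 3.8 × e^(-0.32 × 18)
Step 3: [cyclopropane] = 3.8 × e^(-5.76)
Step 4: [cyclopropane] = 3.8 × 0.00315111 = 0.01197 M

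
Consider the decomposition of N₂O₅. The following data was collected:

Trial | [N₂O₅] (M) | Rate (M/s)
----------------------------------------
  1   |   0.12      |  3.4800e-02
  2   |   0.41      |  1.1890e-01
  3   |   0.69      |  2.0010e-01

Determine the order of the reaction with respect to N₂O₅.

first order (1)

Step 1: Compare trials to find order n where rate₂/rate₁ = ([N₂O₅]₂/[N₂O₅]₁)^n
Step 2: rate₂/rate₁ = 1.1890e-01/3.4800e-02 = 3.417
Step 3: [N₂O₅]₂/[N₂O₅]₁ = 0.41/0.12 = 3.417
Step 4: n = ln(3.417)/ln(3.417) = 1.00 ≈ 1
Step 5: The reaction is first order in N₂O₅.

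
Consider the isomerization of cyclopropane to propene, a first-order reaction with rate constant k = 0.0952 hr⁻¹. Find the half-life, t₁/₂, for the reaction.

7.281 hr

Step 1: For a first-order reaction, t₁/₂ = ln(2)/k
Step 2: t₁/₂ = ln(2)/0.0952
Step 3: t₁/₂ = 0.6931/0.0952 = 7.281 hr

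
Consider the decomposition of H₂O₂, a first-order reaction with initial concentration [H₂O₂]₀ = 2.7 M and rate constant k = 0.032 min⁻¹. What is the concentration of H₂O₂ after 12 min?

1.839 M

Step 1: For a first-order reaction: [H₂O₂] = [H₂O₂]₀ × e^(-kt)
Step 2: [H₂O₂] = 2.7 × e^(-0.032 × 12)
Step 3: [H₂O₂] = 2.7 × e^(-0.384)
Step 4: [H₂O₂] = 2.7 × 0.681131 = 1.839 M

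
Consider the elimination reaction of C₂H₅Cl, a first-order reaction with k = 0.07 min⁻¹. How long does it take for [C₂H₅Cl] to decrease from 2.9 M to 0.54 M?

24.01 min

Step 1: For first-order: t = ln([C₂H₅Cl]₀/[C₂H₅Cl])/k
Step 2: t = ln(2.9/0.54)/0.07
Step 3: t = ln(5.37)/0.07
Step 4: t = 1.681/0.07 = 24.01 min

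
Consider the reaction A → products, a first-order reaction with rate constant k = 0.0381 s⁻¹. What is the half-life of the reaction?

18.19 s

Step 1: For a first-order reaction, t₁/₂ = ln(2)/k
Step 2: t₁/₂ = ln(2)/0.0381
Step 3: t₁/₂ = 0.6931/0.0381 = 18.19 s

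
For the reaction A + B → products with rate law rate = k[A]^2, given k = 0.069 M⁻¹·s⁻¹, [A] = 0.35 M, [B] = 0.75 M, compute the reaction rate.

0.008452 M/s

Step 1: The rate law is rate = k[A]^2
Step 2: Note that the rate does not depend on [B] (zero order in B).
Step 3: rate = 0.069 × (0.35)^2 = 0.0084525 M/s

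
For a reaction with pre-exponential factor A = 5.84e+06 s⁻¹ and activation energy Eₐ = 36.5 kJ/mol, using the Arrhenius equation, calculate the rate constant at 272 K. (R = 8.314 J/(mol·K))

5.71e-01 s⁻¹

Step 1: Use the Arrhenius equation: k = A × exp(-Eₐ/RT)
Step 2: Convert Eₐ to J/mol: 36.5 kJ/mol = 36500 J/mol
Step 3: Calculate the exponent: -Eₐ/(RT) = -36500/(8.314 × 272) = -16.14039
Step 4: k = 5.84e+06 × exp(-16.14039)
Step 5: k = 5.84e+06 × 9.77952e-08 = 5.7112e-01 s⁻¹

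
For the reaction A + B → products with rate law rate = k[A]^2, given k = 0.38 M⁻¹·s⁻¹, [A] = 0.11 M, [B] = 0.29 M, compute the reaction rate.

0.004598 M/s

Step 1: The rate law is rate = k[A]^2
Step 2: Note that the rate does not depend on [B] (zero order in B).
Step 3: rate = 0.38 × (0.11)^2 = 0.004598 M/s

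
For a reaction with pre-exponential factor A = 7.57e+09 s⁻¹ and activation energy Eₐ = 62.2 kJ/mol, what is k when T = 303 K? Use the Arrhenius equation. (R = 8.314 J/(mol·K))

1.43e-01 s⁻¹

Step 1: Use the Arrhenius equation: k = A × exp(-Eₐ/RT)
Step 2: Convert Eₐ to J/mol: 62.2 kJ/mol = 62200 J/mol
Step 3: Calculate the exponent: -Eₐ/(RT) = -62200/(8.314 × 303) = -24.69095
Step 4: k = 7.57e+09 × exp(-24.69095)
Step 5: k = 7.57e+09 × 1.89172e-11 = 1.4320e-01 s⁻¹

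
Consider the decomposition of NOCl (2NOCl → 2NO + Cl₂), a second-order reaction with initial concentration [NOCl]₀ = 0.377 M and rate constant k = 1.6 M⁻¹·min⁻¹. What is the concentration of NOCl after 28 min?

0.02107 M

Step 1: For a second-order reaction: 1/[NOCl] = 1/[NOCl]₀ + kt
Step 2: 1/[NOCl] = 1/0.377 + 1.6 × 28
Step 3: 1/[NOCl] = 2.653 + 44.8 = 47.45
Step 4: [NOCl] = 1/47.45 = 0.02107 M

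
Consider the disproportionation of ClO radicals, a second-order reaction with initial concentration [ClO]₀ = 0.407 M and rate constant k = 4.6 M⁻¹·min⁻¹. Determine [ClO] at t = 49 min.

0.004389 M

Step 1: For a second-order reaction: 1/[ClO] = 1/[ClO]₀ + kt
Step 2: 1/[ClO] = 1/0.407 + 4.6 × 49
Step 3: 1/[ClO] = 2.457 + 225.4 = 227.9
Step 4: [ClO] = 1/227.9 = 0.004389 M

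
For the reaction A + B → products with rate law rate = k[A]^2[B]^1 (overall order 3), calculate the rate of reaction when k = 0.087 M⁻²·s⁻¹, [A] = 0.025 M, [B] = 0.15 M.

8.156e-06 M/s

Step 1: The rate law is rate = k[A]^2[B]^1, overall order = 2+1 = 3
Step 2: Substitute values: rate = 0.087 × (0.025)^2 × (0.15)^1
Step 3: rate = 0.087 × 0.000625 × 0.15 = 8.15625e-06 M/s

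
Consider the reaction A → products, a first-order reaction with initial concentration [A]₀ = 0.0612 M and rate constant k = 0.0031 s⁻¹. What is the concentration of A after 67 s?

0.04972 M

Step 1: For a first-order reaction: [A] = [A]₀ × e^(-kt)
Step 2: [A] = 0.0612 × e^(-0.0031 × 67)
Step 3: [A] = 0.0612 × e^(-0.2077)
Step 4: [A] = 0.0612 × 0.812451 = 0.04972 M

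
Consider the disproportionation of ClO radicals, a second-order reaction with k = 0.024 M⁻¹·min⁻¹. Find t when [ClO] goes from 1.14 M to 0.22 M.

152.8 min

Step 1: For second-order: t = (1/[ClO] - 1/[ClO]₀)/k
Step 2: t = (1/0.22 - 1/1.14)/0.024
Step 3: t = (4.545 - 0.8772)/0.024
Step 4: t = 3.668/0.024 = 152.8 min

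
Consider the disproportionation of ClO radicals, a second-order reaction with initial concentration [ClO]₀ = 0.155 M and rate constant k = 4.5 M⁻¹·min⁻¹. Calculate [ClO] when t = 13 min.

0.0154 M

Step 1: For a second-order reaction: 1/[ClO] = 1/[ClO]₀ + kt
Step 2: 1/[ClO] = 1/0.155 + 4.5 × 13
Step 3: 1/[ClO] = 6.452 + 58.5 = 64.95
Step 4: [ClO] = 1/64.95 = 0.0154 M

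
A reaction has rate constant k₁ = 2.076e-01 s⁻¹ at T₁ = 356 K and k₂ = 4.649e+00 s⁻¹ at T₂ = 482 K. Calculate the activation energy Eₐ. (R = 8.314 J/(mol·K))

35.2 kJ/mol

Step 1: Use the two-temperature Arrhenius form: ln(k₂/k₁) = -Eₐ/R × (1/T₂ - 1/T₁)
Step 2: ln(k₂/k₁) = ln(4.649e+00/2.076e-01) = ln(22.394) = 3.10879
Step 3: 1/T₂ - 1/T₁ = 1/482 - 1/356 = -7.343000e-04 K⁻¹
Step 4: Eₐ = -R × ln(k₂/k₁) / (1/T₂ - 1/T₁) = -8.314 × 3.10879 / -7.343000e-04
Step 5: Eₐ = 3.5199e+04 J/mol = 35.2 kJ/mol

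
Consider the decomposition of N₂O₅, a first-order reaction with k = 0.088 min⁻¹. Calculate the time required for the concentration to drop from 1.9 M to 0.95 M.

7.877 min

Step 1: For first-order: t = ln([N₂O₅]₀/[N₂O₅])/k
Step 2: t = ln(1.9/0.95)/0.088
Step 3: t = ln(2)/0.088
Step 4: t = 0.6931/0.088 = 7.877 min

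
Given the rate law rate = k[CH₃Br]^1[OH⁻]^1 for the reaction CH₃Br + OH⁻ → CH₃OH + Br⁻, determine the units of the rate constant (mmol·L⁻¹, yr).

(mmol·L⁻¹)⁻¹·yr⁻¹

Step 1: Overall order = 1 + 1 = 2.
Step 2: rate has units mmol·L⁻¹·yr⁻¹; [CH₃Br]^1[OH⁻]^1 has units (mmol·L⁻¹)^2.
Step 3: k = rate/([CH₃Br]^1[OH⁻]^1), so units of k = (mmol·L⁻¹)^(1-2)·yr⁻¹ = (mmol·L⁻¹)⁻¹·yr⁻¹.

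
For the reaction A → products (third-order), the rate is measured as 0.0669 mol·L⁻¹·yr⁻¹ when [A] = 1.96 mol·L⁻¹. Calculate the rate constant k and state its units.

0.008885 (mol·L⁻¹)⁻²·yr⁻¹

Step 1: rate = k[A]^3, so k = rate / [A]^3.
Step 2: k = 0.0669 / (1.96)^3 = 0.0669 / 7.53.
Step 3: k = 0.008885 (mol·L⁻¹)⁻²·yr⁻¹.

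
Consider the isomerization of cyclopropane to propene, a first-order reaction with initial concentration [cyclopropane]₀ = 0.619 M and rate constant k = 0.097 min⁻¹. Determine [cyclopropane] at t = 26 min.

0.0497 M

Step 1: For a first-order reaction: [cyclopropane] = [cyclopropane]₀ × e^(-kt)
Step 2: [cyclopropane] = 0.619 × e^(-0.097 × 26)
Step 3: [cyclopropane] = 0.619 × e^(-2.522)
Step 4: [cyclopropane] = 0.619 × 0.0802988 = 0.0497 M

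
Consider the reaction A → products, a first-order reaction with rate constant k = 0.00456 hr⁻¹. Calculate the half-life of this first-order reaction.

152 hr

Step 1: For a first-order reaction, t₁/₂ = ln(2)/k
Step 2: t₁/₂ = ln(2)/0.00456
Step 3: t₁/₂ = 0.6931/0.00456 = 152 hr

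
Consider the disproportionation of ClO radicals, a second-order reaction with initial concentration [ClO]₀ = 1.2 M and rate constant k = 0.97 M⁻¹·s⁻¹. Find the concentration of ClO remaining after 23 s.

0.04321 M

Step 1: For a second-order reaction: 1/[ClO] = 1/[ClO]₀ + kt
Step 2: 1/[ClO] = 1/1.2 + 0.97 × 23
Step 3: 1/[ClO] = 0.8333 + 22.31 = 23.14
Step 4: [ClO] = 1/23.14 = 0.04321 M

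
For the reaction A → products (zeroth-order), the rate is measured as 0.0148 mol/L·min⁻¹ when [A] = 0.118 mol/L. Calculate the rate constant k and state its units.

0.0148 mol/L·min⁻¹

Step 1: For a zeroth-order reaction, rate = k (independent of concentration).
Step 2: k = rate = 0.0148 mol/L·min⁻¹.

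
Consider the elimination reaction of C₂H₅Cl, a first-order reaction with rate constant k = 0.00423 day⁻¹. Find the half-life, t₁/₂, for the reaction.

163.9 day

Step 1: For a first-order reaction, t₁/₂ = ln(2)/k
Step 2: t₁/₂ = ln(2)/0.00423
Step 3: t₁/₂ = 0.6931/0.00423 = 163.9 day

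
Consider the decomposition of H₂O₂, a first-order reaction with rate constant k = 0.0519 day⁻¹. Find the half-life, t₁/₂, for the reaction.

13.36 day

Step 1: For a first-order reaction, t₁/₂ = ln(2)/k
Step 2: t₁/₂ = ln(2)/0.0519
Step 3: t₁/₂ = 0.6931/0.0519 = 13.36 day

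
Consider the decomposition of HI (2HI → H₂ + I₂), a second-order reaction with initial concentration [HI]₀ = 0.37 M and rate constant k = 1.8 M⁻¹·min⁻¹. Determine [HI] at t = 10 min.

0.0483 M

Step 1: For a second-order reaction: 1/[HI] = 1/[HI]₀ + kt
Step 2: 1/[HI] = 1/0.37 + 1.8 × 10
Step 3: 1/[HI] = 2.703 + 18 = 20.7
Step 4: [HI] = 1/20.7 = 0.0483 M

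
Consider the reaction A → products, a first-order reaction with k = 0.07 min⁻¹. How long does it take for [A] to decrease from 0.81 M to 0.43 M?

9.046 min

Step 1: For first-order: t = ln([A]₀/[A])/k
Step 2: t = ln(0.81/0.43)/0.07
Step 3: t = ln(1.884)/0.07
Step 4: t = 0.6332/0.07 = 9.046 min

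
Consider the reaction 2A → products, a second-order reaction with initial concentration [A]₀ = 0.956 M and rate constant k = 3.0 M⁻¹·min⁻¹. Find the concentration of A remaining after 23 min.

0.01428 M

Step 1: For a second-order reaction: 1/[A] = 1/[A]₀ + kt
Step 2: 1/[A] = 1/0.956 + 3.0 × 23
Step 3: 1/[A] = 1.046 + 69 = 70.05
Step 4: [A] = 1/70.05 = 0.01428 M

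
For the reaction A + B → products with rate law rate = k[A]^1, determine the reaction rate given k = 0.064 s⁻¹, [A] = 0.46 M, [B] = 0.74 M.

0.02944 M/s

Step 1: The rate law is rate = k[A]^1
Step 2: Note that the rate does not depend on [B] (zero order in B).
Step 3: rate = 0.064 × (0.46)^1 = 0.02944 M/s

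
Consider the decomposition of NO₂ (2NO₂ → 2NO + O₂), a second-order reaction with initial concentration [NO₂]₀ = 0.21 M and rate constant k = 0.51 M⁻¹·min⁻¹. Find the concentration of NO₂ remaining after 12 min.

0.0919 M

Step 1: For a second-order reaction: 1/[NO₂] = 1/[NO₂]₀ + kt
Step 2: 1/[NO₂] = 1/0.21 + 0.51 × 12
Step 3: 1/[NO₂] = 4.762 + 6.12 = 10.88
Step 4: [NO₂] = 1/10.88 = 0.0919 M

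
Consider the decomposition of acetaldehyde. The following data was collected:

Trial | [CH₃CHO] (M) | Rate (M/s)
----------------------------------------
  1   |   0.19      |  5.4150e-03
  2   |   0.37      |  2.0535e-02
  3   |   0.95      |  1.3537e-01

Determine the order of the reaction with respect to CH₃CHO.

second order (2)

Step 1: Compare trials to find order n where rate₂/rate₁ = ([CH₃CHO]₂/[CH₃CHO]₁)^n
Step 2: rate₂/rate₁ = 2.0535e-02/5.4150e-03 = 3.792
Step 3: [CH₃CHO]₂/[CH₃CHO]₁ = 0.37/0.19 = 1.947
Step 4: n = ln(3.792)/ln(1.947) = 2.00 ≈ 2
Step 5: The reaction is second order in CH₃CHO.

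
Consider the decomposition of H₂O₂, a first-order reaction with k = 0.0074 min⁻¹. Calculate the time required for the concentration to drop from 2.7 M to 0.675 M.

187.3 min

Step 1: For first-order: t = ln([H₂O₂]₀/[H₂O₂])/k
Step 2: t = ln(2.7/0.675)/0.0074
Step 3: t = ln(4)/0.0074
Step 4: t = 1.386/0.0074 = 187.3 min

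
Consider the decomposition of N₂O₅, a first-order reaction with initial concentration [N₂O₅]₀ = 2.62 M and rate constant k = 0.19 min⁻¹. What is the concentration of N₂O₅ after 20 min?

0.05861 M

Step 1: For a first-order reaction: [N₂O₅] = [N₂O₅]₀ × e^(-kt)
Step 2: [N₂O₅] = 2.62 × e^(-0.19 × 20)
Step 3: [N₂O₅] = 2.62 × e^(-3.8)
Step 4: [N₂O₅] = 2.62 × 0.0223708 = 0.05861 M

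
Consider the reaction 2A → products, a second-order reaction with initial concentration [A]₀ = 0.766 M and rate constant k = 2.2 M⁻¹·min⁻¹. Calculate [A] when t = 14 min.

0.03115 M

Step 1: For a second-order reaction: 1/[A] = 1/[A]₀ + kt
Step 2: 1/[A] = 1/0.766 + 2.2 × 14
Step 3: 1/[A] = 1.305 + 30.8 = 32.11
Step 4: [A] = 1/32.11 = 0.03115 M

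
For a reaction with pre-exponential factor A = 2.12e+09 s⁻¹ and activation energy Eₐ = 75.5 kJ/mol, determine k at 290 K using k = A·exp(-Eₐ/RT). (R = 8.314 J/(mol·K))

5.33e-05 s⁻¹

Step 1: Use the Arrhenius equation: k = A × exp(-Eₐ/RT)
Step 2: Convert Eₐ to J/mol: 75.5 kJ/mol = 75500 J/mol
Step 3: Calculate the exponent: -Eₐ/(RT) = -75500/(8.314 × 290) = -31.31403
Step 4: k = 2.12e+09 × exp(-31.31403)
Step 5: k = 2.12e+09 × 2.51472e-14 = 5.3312e-05 s⁻¹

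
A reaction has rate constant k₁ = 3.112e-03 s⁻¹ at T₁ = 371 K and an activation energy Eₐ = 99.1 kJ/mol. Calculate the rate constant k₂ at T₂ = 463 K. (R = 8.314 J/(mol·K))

1.843e+00 s⁻¹

Step 1: Use the two-temperature Arrhenius form: ln(k₂/k₁) = -Eₐ/R × (1/T₂ - 1/T₁)
Step 2: Convert Eₐ to J/mol: 99.1 kJ/mol = 99100 J/mol
Step 3: 1/T₂ - 1/T₁ = 1/463 - 1/371 = -5.355906e-04 K⁻¹
Step 4: ln(k₂/k₁) = -99100/8.314 × -5.355906e-04 = 6.38405
Step 5: k₂ = k₁ × exp(6.38405) = 3.112e-03 × 5.92322e+02 = 1.843e+00 s⁻¹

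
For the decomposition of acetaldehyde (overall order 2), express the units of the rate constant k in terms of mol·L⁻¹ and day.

(mol·L⁻¹)⁻¹·day⁻¹

Step 1: For overall order n, rate = k × (concentration)^n.
Step 2: Rate has units mol·L⁻¹·day⁻¹; concentration term has units (mol·L⁻¹)^2.
Step 3: k = rate / (concentration)^n, so units of k = (mol·L⁻¹)^(1-2)·day⁻¹ = (mol·L⁻¹)⁻¹·day⁻¹.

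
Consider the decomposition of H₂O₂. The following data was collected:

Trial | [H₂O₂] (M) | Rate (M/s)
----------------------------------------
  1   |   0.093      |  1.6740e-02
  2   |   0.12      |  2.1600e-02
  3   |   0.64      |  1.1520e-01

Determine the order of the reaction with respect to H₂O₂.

first order (1)

Step 1: Compare trials to find order n where rate₂/rate₁ = ([H₂O₂]₂/[H₂O₂]₁)^n
Step 2: rate₂/rate₁ = 2.1600e-02/1.6740e-02 = 1.29
Step 3: [H₂O₂]₂/[H₂O₂]₁ = 0.12/0.093 = 1.29
Step 4: n = ln(1.29)/ln(1.29) = 1.00 ≈ 1
Step 5: The reaction is first order in H₂O₂.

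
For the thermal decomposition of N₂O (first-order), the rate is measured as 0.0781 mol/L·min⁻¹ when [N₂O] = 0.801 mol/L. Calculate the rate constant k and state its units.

0.0975 min⁻¹

Step 1: rate = k[N₂O]^1, so k = rate / [N₂O]^1.
Step 2: k = 0.0781 / (0.801)^1 = 0.0781 / 0.801.
Step 3: k = 0.0975 min⁻¹.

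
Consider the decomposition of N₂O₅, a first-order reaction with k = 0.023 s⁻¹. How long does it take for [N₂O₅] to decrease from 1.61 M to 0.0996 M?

121 s

Step 1: For first-order: t = ln([N₂O₅]₀/[N₂O₅])/k
Step 2: t = ln(1.61/0.0996)/0.023
Step 3: t = ln(16.16)/0.023
Step 4: t = 2.783/0.023 = 121 s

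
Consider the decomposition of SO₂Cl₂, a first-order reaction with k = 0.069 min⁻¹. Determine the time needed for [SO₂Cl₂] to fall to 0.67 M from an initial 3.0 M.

21.73 min

Step 1: For first-order: t = ln([SO₂Cl₂]₀/[SO₂Cl₂])/k
Step 2: t = ln(3.0/0.67)/0.069
Step 3: t = ln(4.478)/0.069
Step 4: t = 1.499/0.069 = 21.73 min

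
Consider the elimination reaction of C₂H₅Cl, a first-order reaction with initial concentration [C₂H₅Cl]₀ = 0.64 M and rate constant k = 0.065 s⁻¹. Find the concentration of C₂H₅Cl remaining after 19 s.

0.1861 M

Step 1: For a first-order reaction: [C₂H₅Cl] = [C₂H₅Cl]₀ × e^(-kt)
Step 2: [C₂H₅Cl] = 0.64 × e^(-0.065 × 19)
Step 3: [C₂H₅Cl] = 0.64 × e^(-1.235)
Step 4: [C₂H₅Cl] = 0.64 × 0.290835 = 0.1861 M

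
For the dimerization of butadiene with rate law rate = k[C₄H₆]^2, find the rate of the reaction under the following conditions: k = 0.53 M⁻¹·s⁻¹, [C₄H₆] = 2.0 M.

2.12 M/s

Step 1: Identify the rate law: rate = k[C₄H₆]^2
Step 2: Substitute values: rate = 0.53 × (2.0)^2
Step 3: Calculate: rate = 0.53 × 4 = 2.12 M/s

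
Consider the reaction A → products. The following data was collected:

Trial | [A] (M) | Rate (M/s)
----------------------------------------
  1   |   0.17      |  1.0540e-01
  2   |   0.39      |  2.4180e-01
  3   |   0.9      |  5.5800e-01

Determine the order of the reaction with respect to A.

first order (1)

Step 1: Compare trials to find order n where rate₂/rate₁ = ([A]₂/[A]₁)^n
Step 2: rate₂/rate₁ = 2.4180e-01/1.0540e-01 = 2.294
Step 3: [A]₂/[A]₁ = 0.39/0.17 = 2.294
Step 4: n = ln(2.294)/ln(2.294) = 1.00 ≈ 1
Step 5: The reaction is first order in A.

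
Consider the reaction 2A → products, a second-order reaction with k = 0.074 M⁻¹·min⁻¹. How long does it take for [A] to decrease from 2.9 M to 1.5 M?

4.349 min

Step 1: For second-order: t = (1/[A] - 1/[A]₀)/k
Step 2: t = (1/1.5 - 1/2.9)/0.074
Step 3: t = (0.6667 - 0.3448)/0.074
Step 4: t = 0.3218/0.074 = 4.349 min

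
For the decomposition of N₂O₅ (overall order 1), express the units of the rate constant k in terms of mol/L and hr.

hr⁻¹

Step 1: For overall order n, rate = k × (concentration)^n.
Step 2: Rate has units mol/L·hr⁻¹; concentration term has units (mol/L)^1.
Step 3: k = rate / (concentration)^n, so units of k = (mol/L)^(1-1)·hr⁻¹ = hr⁻¹.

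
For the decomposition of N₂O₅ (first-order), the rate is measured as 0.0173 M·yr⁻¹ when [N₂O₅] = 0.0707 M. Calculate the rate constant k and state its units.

0.2447 yr⁻¹

Step 1: rate = k[N₂O₅]^1, so k = rate / [N₂O₅]^1.
Step 2: k = 0.0173 / (0.0707)^1 = 0.0173 / 0.0707.
Step 3: k = 0.2447 yr⁻¹.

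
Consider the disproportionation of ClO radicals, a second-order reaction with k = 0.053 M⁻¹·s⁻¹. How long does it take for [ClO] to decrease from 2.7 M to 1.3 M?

7.526 s

Step 1: For second-order: t = (1/[ClO] - 1/[ClO]₀)/k
Step 2: t = (1/1.3 - 1/2.7)/0.053
Step 3: t = (0.7692 - 0.3704)/0.053
Step 4: t = 0.3989/0.053 = 7.526 s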